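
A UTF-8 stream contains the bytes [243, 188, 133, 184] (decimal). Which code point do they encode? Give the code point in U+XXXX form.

U+FC178

Leading byte 0xF3 = 11110011 matches 11110xxx → 4-byte sequence.
Byte 1: 0xF3 = 11110011, payload 011 (3 bits).
Byte 2: 0xBC = 10111100 (10xxxxxx ✓), payload 111100.
Byte 3: 0x85 = 10000101 (10xxxxxx ✓), payload 000101.
Byte 4: 0xB8 = 10111000 (10xxxxxx ✓), payload 111000.
Concatenate: 011111100000101111000 = 0xFC178 (21 bits → U+FC178).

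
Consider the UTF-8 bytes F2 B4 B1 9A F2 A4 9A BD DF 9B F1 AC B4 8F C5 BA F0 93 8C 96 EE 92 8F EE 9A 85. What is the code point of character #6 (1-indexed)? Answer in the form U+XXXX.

U+13316

Offset 0: leading byte 0xF2 = 11110010 → 4-byte char #1 = F2 B4 B1 9A.
Offset 4: leading byte 0xF2 = 11110010 → 4-byte char #2 = F2 A4 9A BD.
Offset 8: leading byte 0xDF = 11011111 → 2-byte char #3 = DF 9B.
Offset 10: leading byte 0xF1 = 11110001 → 4-byte char #4 = F1 AC B4 8F.
Offset 14: leading byte 0xC5 = 11000101 → 2-byte char #5 = C5 BA.
Offset 16: leading byte 0xF0 = 11110000 → 4-byte char #6 = F0 93 8C 96.
Leading byte 0xF0 = 11110000 matches 11110xxx → 4-byte sequence.
Byte 1: 0xF0 = 11110000, payload 000 (3 bits).
Byte 2: 0x93 = 10010011 (10xxxxxx ✓), payload 010011.
Byte 3: 0x8C = 10001100 (10xxxxxx ✓), payload 001100.
Byte 4: 0x96 = 10010110 (10xxxxxx ✓), payload 010110.
Concatenate: 000010011001100010110 = 0x13316 (21 bits → U+13316).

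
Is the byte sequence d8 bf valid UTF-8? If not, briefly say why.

valid

Leading byte 0xD8 = 11011000 → 2-byte form.
Continuation bytes 0xBF=10111111 all match 10xxxxxx.
Decoded value 0x63F is ≥ 0x80 (shortest form) and not a surrogate.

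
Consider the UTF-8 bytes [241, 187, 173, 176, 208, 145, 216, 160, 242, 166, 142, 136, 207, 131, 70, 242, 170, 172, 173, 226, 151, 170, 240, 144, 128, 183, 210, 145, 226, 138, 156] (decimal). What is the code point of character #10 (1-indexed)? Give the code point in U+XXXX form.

U+0491

Offset 0: leading byte 0xF1 = 11110001 → 4-byte char #1 = F1 BB AD B0.
Offset 4: leading byte 0xD0 = 11010000 → 2-byte char #2 = D0 91.
Offset 6: leading byte 0xD8 = 11011000 → 2-byte char #3 = D8 A0.
Offset 8: leading byte 0xF2 = 11110010 → 4-byte char #4 = F2 A6 8E 88.
Offset 12: leading byte 0xCF = 11001111 → 2-byte char #5 = CF 83.
Offset 14: leading byte 0x46 = 01000110 → 1-byte char #6 = 46.
Offset 15: leading byte 0xF2 = 11110010 → 4-byte char #7 = F2 AA AC AD.
Offset 19: leading byte 0xE2 = 11100010 → 3-byte char #8 = E2 97 AA.
Offset 22: leading byte 0xF0 = 11110000 → 4-byte char #9 = F0 90 80 B7.
Offset 26: leading byte 0xD2 = 11010010 → 2-byte char #10 = D2 91.
Leading byte 0xD2 = 11010010 matches 110xxxxx → 2-byte sequence.
Byte 1: 0xD2 = 11010010, payload 10010 (5 bits).
Byte 2: 0x91 = 10010001 (10xxxxxx ✓), payload 010001.
Concatenate: 10010010001 = 0x491 (11 bits → U+0491).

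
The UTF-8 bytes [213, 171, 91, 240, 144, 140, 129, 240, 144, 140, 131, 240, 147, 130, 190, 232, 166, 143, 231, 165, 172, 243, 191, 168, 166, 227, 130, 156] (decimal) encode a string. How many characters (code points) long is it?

Byte at offset 0: 0xD5 = 11010101 → 2-byte char (#1). Advance 2.
Byte at offset 2: 0x5B = 01011011 → 1-byte char (#2). Advance 1.
Byte at offset 3: 0xF0 = 11110000 → 4-byte char (#3). Advance 4.
Byte at offset 7: 0xF0 = 11110000 → 4-byte char (#4). Advance 4.
Byte at offset 11: 0xF0 = 11110000 → 4-byte char (#5). Advance 4.
Byte at offset 15: 0xE8 = 11101000 → 3-byte char (#6). Advance 3.
Byte at offset 18: 0xE7 = 11100111 → 3-byte char (#7). Advance 3.
Byte at offset 21: 0xF3 = 11110011 → 4-byte char (#8). Advance 4.
Byte at offset 25: 0xE3 = 11100011 → 3-byte char (#9). Advance 3.
Reached end at offset 28 after 9 code points.

9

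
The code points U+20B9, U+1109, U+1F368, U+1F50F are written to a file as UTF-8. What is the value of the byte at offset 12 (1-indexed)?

0x9F

1-indexed offset 12 is 0-indexed offset 11.
U+20B9 → 3-byte form E2 82 B9 at offsets 0–2.
U+1109 → 3-byte form E1 84 89 at offsets 3–5.
U+1F368 → 4-byte form F0 9F 8D A8 at offsets 6–9.
U+1F50F → 4-byte form F0 9F 94 8F at offsets 10–13.
Offset 11 falls in char 4's range; it's byte 2 of F0 9F 94 8F = 0x9F.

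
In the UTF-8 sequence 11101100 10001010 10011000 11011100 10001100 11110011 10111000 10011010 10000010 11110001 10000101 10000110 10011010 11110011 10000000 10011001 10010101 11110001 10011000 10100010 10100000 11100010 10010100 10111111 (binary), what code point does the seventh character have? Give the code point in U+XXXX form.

Offset 0: leading byte 0xEC = 11101100 → 3-byte char #1 = EC 8A 98.
Offset 3: leading byte 0xDC = 11011100 → 2-byte char #2 = DC 8C.
Offset 5: leading byte 0xF3 = 11110011 → 4-byte char #3 = F3 B8 9A 82.
Offset 9: leading byte 0xF1 = 11110001 → 4-byte char #4 = F1 85 86 9A.
Offset 13: leading byte 0xF3 = 11110011 → 4-byte char #5 = F3 80 99 95.
Offset 17: leading byte 0xF1 = 11110001 → 4-byte char #6 = F1 98 A2 A0.
Offset 21: leading byte 0xE2 = 11100010 → 3-byte char #7 = E2 94 BF.
Leading byte 0xE2 = 11100010 matches 1110xxxx → 3-byte sequence.
Byte 1: 0xE2 = 11100010, payload 0010 (4 bits).
Byte 2: 0x94 = 10010100 (10xxxxxx ✓), payload 010100.
Byte 3: 0xBF = 10111111 (10xxxxxx ✓), payload 111111.
Concatenate: 0010010100111111 = 0x253F (16 bits → U+253F).

U+253F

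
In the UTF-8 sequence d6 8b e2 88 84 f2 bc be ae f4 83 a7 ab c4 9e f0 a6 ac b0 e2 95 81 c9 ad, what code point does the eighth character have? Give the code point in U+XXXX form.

Offset 0: leading byte 0xD6 = 11010110 → 2-byte char #1 = D6 8B.
Offset 2: leading byte 0xE2 = 11100010 → 3-byte char #2 = E2 88 84.
Offset 5: leading byte 0xF2 = 11110010 → 4-byte char #3 = F2 BC BE AE.
Offset 9: leading byte 0xF4 = 11110100 → 4-byte char #4 = F4 83 A7 AB.
Offset 13: leading byte 0xC4 = 11000100 → 2-byte char #5 = C4 9E.
Offset 15: leading byte 0xF0 = 11110000 → 4-byte char #6 = F0 A6 AC B0.
Offset 19: leading byte 0xE2 = 11100010 → 3-byte char #7 = E2 95 81.
Offset 22: leading byte 0xC9 = 11001001 → 2-byte char #8 = C9 AD.
Leading byte 0xC9 = 11001001 matches 110xxxxx → 2-byte sequence.
Byte 1: 0xC9 = 11001001, payload 01001 (5 bits).
Byte 2: 0xAD = 10101101 (10xxxxxx ✓), payload 101101.
Concatenate: 01001101101 = 0x26D (11 bits → U+026D).

U+026D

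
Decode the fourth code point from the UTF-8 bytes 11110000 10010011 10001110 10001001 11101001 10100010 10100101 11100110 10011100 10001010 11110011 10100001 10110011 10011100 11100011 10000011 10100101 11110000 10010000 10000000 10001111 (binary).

U+E1CDC

Offset 0: leading byte 0xF0 = 11110000 → 4-byte char #1 = F0 93 8E 89.
Offset 4: leading byte 0xE9 = 11101001 → 3-byte char #2 = E9 A2 A5.
Offset 7: leading byte 0xE6 = 11100110 → 3-byte char #3 = E6 9C 8A.
Offset 10: leading byte 0xF3 = 11110011 → 4-byte char #4 = F3 A1 B3 9C.
Leading byte 0xF3 = 11110011 matches 11110xxx → 4-byte sequence.
Byte 1: 0xF3 = 11110011, payload 011 (3 bits).
Byte 2: 0xA1 = 10100001 (10xxxxxx ✓), payload 100001.
Byte 3: 0xB3 = 10110011 (10xxxxxx ✓), payload 110011.
Byte 4: 0x9C = 10011100 (10xxxxxx ✓), payload 011100.
Concatenate: 011100001110011011100 = 0xE1CDC (21 bits → U+E1CDC).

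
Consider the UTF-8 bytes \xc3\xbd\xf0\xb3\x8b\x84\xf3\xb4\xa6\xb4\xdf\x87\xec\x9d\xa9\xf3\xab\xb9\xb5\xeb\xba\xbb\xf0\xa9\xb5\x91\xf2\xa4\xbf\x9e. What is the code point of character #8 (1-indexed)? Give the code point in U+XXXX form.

Offset 0: leading byte 0xC3 = 11000011 → 2-byte char #1 = C3 BD.
Offset 2: leading byte 0xF0 = 11110000 → 4-byte char #2 = F0 B3 8B 84.
Offset 6: leading byte 0xF3 = 11110011 → 4-byte char #3 = F3 B4 A6 B4.
Offset 10: leading byte 0xDF = 11011111 → 2-byte char #4 = DF 87.
Offset 12: leading byte 0xEC = 11101100 → 3-byte char #5 = EC 9D A9.
Offset 15: leading byte 0xF3 = 11110011 → 4-byte char #6 = F3 AB B9 B5.
Offset 19: leading byte 0xEB = 11101011 → 3-byte char #7 = EB BA BB.
Offset 22: leading byte 0xF0 = 11110000 → 4-byte char #8 = F0 A9 B5 91.
Leading byte 0xF0 = 11110000 matches 11110xxx → 4-byte sequence.
Byte 1: 0xF0 = 11110000, payload 000 (3 bits).
Byte 2: 0xA9 = 10101001 (10xxxxxx ✓), payload 101001.
Byte 3: 0xB5 = 10110101 (10xxxxxx ✓), payload 110101.
Byte 4: 0x91 = 10010001 (10xxxxxx ✓), payload 010001.
Concatenate: 000101001110101010001 = 0x29D51 (21 bits → U+29D51).

U+29D51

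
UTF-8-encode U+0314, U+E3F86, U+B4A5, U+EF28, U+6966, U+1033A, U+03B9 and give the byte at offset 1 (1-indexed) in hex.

1-indexed offset 1 is 0-indexed offset 0.
U+0314 → 2-byte form CC 94 at offsets 0–1.
Offset 0 falls in char 1's range; it's byte 1 of CC 94 = 0xCC.

0xCC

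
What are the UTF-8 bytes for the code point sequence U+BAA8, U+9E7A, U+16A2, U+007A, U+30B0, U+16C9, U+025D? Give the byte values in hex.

U+BAA8: 3-byte form → EB AA A8.
U+9E7A: 3-byte form → E9 B9 BA.
U+16A2: 3-byte form → E1 9A A2.
U+007A: 1-byte form → 7A.
U+30B0: 3-byte form → E3 82 B0.
U+16C9: 3-byte form → E1 9B 89.
U+025D: 2-byte form → C9 9D.
Concatenated (18 bytes): EB AA A8 E9 B9 BA E1 9A A2 7A E3 82 B0 E1 9B 89 C9 9D.

EB AA A8 E9 B9 BA E1 9A A2 7A E3 82 B0 E1 9B 89 C9 9D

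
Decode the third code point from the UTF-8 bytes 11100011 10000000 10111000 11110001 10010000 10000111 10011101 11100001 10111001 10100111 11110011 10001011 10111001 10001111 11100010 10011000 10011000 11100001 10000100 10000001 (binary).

U+1E67

Offset 0: leading byte 0xE3 = 11100011 → 3-byte char #1 = E3 80 B8.
Offset 3: leading byte 0xF1 = 11110001 → 4-byte char #2 = F1 90 87 9D.
Offset 7: leading byte 0xE1 = 11100001 → 3-byte char #3 = E1 B9 A7.
Leading byte 0xE1 = 11100001 matches 1110xxxx → 3-byte sequence.
Byte 1: 0xE1 = 11100001, payload 0001 (4 bits).
Byte 2: 0xB9 = 10111001 (10xxxxxx ✓), payload 111001.
Byte 3: 0xA7 = 10100111 (10xxxxxx ✓), payload 100111.
Concatenate: 0001111001100111 = 0x1E67 (16 bits → U+1E67).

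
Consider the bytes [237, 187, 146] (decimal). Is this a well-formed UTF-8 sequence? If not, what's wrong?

invalid (encodes a surrogate (U+D800–U+DFFF))

Structurally a 3-byte sequence; payload = 0xDED2.
But 0xDED2 is in U+D800–U+DFFF, the surrogate range. Surrogates are not Unicode scalar values and are forbidden in UTF-8.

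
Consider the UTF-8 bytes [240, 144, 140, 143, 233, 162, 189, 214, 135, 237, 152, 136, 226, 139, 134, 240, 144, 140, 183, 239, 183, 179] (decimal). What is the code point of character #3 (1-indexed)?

U+0587

Offset 0: leading byte 0xF0 = 11110000 → 4-byte char #1 = F0 90 8C 8F.
Offset 4: leading byte 0xE9 = 11101001 → 3-byte char #2 = E9 A2 BD.
Offset 7: leading byte 0xD6 = 11010110 → 2-byte char #3 = D6 87.
Leading byte 0xD6 = 11010110 matches 110xxxxx → 2-byte sequence.
Byte 1: 0xD6 = 11010110, payload 10110 (5 bits).
Byte 2: 0x87 = 10000111 (10xxxxxx ✓), payload 000111.
Concatenate: 10110000111 = 0x587 (11 bits → U+0587).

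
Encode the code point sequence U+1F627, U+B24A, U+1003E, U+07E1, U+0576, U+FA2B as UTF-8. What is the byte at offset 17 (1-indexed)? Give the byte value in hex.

0xA8

1-indexed offset 17 is 0-indexed offset 16.
U+1F627 → 4-byte form F0 9F 98 A7 at offsets 0–3.
U+B24A → 3-byte form EB 89 8A at offsets 4–6.
U+1003E → 4-byte form F0 90 80 BE at offsets 7–10.
U+07E1 → 2-byte form DF A1 at offsets 11–12.
U+0576 → 2-byte form D5 B6 at offsets 13–14.
U+FA2B → 3-byte form EF A8 AB at offsets 15–17.
Offset 16 falls in char 6's range; it's byte 2 of EF A8 AB = 0xA8.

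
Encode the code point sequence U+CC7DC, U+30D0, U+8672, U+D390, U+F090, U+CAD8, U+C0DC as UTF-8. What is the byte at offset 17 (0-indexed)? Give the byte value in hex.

U+CC7DC → 4-byte form F3 8C 9F 9C at offsets 0–3.
U+30D0 → 3-byte form E3 83 90 at offsets 4–6.
U+8672 → 3-byte form E8 99 B2 at offsets 7–9.
U+D390 → 3-byte form ED 8E 90 at offsets 10–12.
U+F090 → 3-byte form EF 82 90 at offsets 13–15.
U+CAD8 → 3-byte form EC AB 98 at offsets 16–18.
Offset 17 falls in char 6's range; it's byte 2 of EC AB 98 = 0xAB.

0xAB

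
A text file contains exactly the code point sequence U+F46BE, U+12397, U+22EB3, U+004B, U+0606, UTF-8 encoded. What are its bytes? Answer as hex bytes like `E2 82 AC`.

U+F46BE: 4-byte form → F3 B4 9A BE.
U+12397: 4-byte form → F0 92 8E 97.
U+22EB3: 4-byte form → F0 A2 BA B3.
U+004B: 1-byte form → 4B.
U+0606: 2-byte form → D8 86.
Concatenated (15 bytes): F3 B4 9A BE F0 92 8E 97 F0 A2 BA B3 4B D8 86.

F3 B4 9A BE F0 92 8E 97 F0 A2 BA B3 4B D8 86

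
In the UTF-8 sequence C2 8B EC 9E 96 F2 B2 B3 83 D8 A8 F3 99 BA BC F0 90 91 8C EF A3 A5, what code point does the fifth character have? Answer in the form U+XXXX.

Offset 0: leading byte 0xC2 = 11000010 → 2-byte char #1 = C2 8B.
Offset 2: leading byte 0xEC = 11101100 → 3-byte char #2 = EC 9E 96.
Offset 5: leading byte 0xF2 = 11110010 → 4-byte char #3 = F2 B2 B3 83.
Offset 9: leading byte 0xD8 = 11011000 → 2-byte char #4 = D8 A8.
Offset 11: leading byte 0xF3 = 11110011 → 4-byte char #5 = F3 99 BA BC.
Leading byte 0xF3 = 11110011 matches 11110xxx → 4-byte sequence.
Byte 1: 0xF3 = 11110011, payload 011 (3 bits).
Byte 2: 0x99 = 10011001 (10xxxxxx ✓), payload 011001.
Byte 3: 0xBA = 10111010 (10xxxxxx ✓), payload 111010.
Byte 4: 0xBC = 10111100 (10xxxxxx ✓), payload 111100.
Concatenate: 011011001111010111100 = 0xD9EBC (21 bits → U+D9EBC).

U+D9EBC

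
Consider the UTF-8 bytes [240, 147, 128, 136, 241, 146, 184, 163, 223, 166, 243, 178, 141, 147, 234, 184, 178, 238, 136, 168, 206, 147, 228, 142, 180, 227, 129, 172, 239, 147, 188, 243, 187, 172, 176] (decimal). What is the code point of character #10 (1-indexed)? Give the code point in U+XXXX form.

Offset 0: leading byte 0xF0 = 11110000 → 4-byte char #1 = F0 93 80 88.
Offset 4: leading byte 0xF1 = 11110001 → 4-byte char #2 = F1 92 B8 A3.
Offset 8: leading byte 0xDF = 11011111 → 2-byte char #3 = DF A6.
Offset 10: leading byte 0xF3 = 11110011 → 4-byte char #4 = F3 B2 8D 93.
Offset 14: leading byte 0xEA = 11101010 → 3-byte char #5 = EA B8 B2.
Offset 17: leading byte 0xEE = 11101110 → 3-byte char #6 = EE 88 A8.
Offset 20: leading byte 0xCE = 11001110 → 2-byte char #7 = CE 93.
Offset 22: leading byte 0xE4 = 11100100 → 3-byte char #8 = E4 8E B4.
Offset 25: leading byte 0xE3 = 11100011 → 3-byte char #9 = E3 81 AC.
Offset 28: leading byte 0xEF = 11101111 → 3-byte char #10 = EF 93 BC.
Leading byte 0xEF = 11101111 matches 1110xxxx → 3-byte sequence.
Byte 1: 0xEF = 11101111, payload 1111 (4 bits).
Byte 2: 0x93 = 10010011 (10xxxxxx ✓), payload 010011.
Byte 3: 0xBC = 10111100 (10xxxxxx ✓), payload 111100.
Concatenate: 1111010011111100 = 0xF4FC (16 bits → U+F4FC).

U+F4FC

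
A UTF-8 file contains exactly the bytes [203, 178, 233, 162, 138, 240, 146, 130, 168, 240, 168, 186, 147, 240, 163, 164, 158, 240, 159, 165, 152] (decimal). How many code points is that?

6

Byte at offset 0: 0xCB = 11001011 → 2-byte char (#1). Advance 2.
Byte at offset 2: 0xE9 = 11101001 → 3-byte char (#2). Advance 3.
Byte at offset 5: 0xF0 = 11110000 → 4-byte char (#3). Advance 4.
Byte at offset 9: 0xF0 = 11110000 → 4-byte char (#4). Advance 4.
Byte at offset 13: 0xF0 = 11110000 → 4-byte char (#5). Advance 4.
Byte at offset 17: 0xF0 = 11110000 → 4-byte char (#6). Advance 4.
Reached end at offset 21 after 6 code points.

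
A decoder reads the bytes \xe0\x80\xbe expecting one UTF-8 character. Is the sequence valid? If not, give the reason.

invalid (overlong encoding)

Leading byte 0xE0 = 11100000 → 3-byte form.
Continuation bytes all match 10xxxxxx. Payload decodes to 0x3E.
But 0x3E < 0x800, the minimum for a 3-byte sequence — this is an overlong encoding.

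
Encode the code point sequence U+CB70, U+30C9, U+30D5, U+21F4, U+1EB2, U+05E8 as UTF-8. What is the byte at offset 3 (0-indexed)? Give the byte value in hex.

0xE3

U+CB70 → 3-byte form EC AD B0 at offsets 0–2.
U+30C9 → 3-byte form E3 83 89 at offsets 3–5.
Offset 3 falls in char 2's range; it's byte 1 of E3 83 89 = 0xE3.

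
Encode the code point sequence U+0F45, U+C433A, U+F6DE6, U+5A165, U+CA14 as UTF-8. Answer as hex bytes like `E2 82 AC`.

E0 BD 85 F3 84 8C BA F3 B6 B7 A6 F1 9A 85 A5 EC A8 94

U+0F45: 3-byte form → E0 BD 85.
U+C433A: 4-byte form → F3 84 8C BA.
U+F6DE6: 4-byte form → F3 B6 B7 A6.
U+5A165: 4-byte form → F1 9A 85 A5.
U+CA14: 3-byte form → EC A8 94.
Concatenated (18 bytes): E0 BD 85 F3 84 8C BA F3 B6 B7 A6 F1 9A 85 A5 EC A8 94.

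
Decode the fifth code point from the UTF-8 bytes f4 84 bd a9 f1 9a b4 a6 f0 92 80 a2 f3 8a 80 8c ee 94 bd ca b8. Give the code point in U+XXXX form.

U+E53D

Offset 0: leading byte 0xF4 = 11110100 → 4-byte char #1 = F4 84 BD A9.
Offset 4: leading byte 0xF1 = 11110001 → 4-byte char #2 = F1 9A B4 A6.
Offset 8: leading byte 0xF0 = 11110000 → 4-byte char #3 = F0 92 80 A2.
Offset 12: leading byte 0xF3 = 11110011 → 4-byte char #4 = F3 8A 80 8C.
Offset 16: leading byte 0xEE = 11101110 → 3-byte char #5 = EE 94 BD.
Leading byte 0xEE = 11101110 matches 1110xxxx → 3-byte sequence.
Byte 1: 0xEE = 11101110, payload 1110 (4 bits).
Byte 2: 0x94 = 10010100 (10xxxxxx ✓), payload 010100.
Byte 3: 0xBD = 10111101 (10xxxxxx ✓), payload 111101.
Concatenate: 1110010100111101 = 0xE53D (16 bits → U+E53D).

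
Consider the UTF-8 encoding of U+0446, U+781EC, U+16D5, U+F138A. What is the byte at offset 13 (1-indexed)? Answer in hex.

1-indexed offset 13 is 0-indexed offset 12.
U+0446 → 2-byte form D1 86 at offsets 0–1.
U+781EC → 4-byte form F1 B8 87 AC at offsets 2–5.
U+16D5 → 3-byte form E1 9B 95 at offsets 6–8.
U+F138A → 4-byte form F3 B1 8E 8A at offsets 9–12.
Offset 12 falls in char 4's range; it's byte 4 of F3 B1 8E 8A = 0x8A.

0x8A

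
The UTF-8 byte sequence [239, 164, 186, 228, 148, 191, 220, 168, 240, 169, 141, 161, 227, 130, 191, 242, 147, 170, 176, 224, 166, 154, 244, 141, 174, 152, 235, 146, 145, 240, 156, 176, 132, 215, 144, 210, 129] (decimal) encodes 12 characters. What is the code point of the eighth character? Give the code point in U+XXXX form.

U+10DB98

Offset 0: leading byte 0xEF = 11101111 → 3-byte char #1 = EF A4 BA.
Offset 3: leading byte 0xE4 = 11100100 → 3-byte char #2 = E4 94 BF.
Offset 6: leading byte 0xDC = 11011100 → 2-byte char #3 = DC A8.
Offset 8: leading byte 0xF0 = 11110000 → 4-byte char #4 = F0 A9 8D A1.
Offset 12: leading byte 0xE3 = 11100011 → 3-byte char #5 = E3 82 BF.
Offset 15: leading byte 0xF2 = 11110010 → 4-byte char #6 = F2 93 AA B0.
Offset 19: leading byte 0xE0 = 11100000 → 3-byte char #7 = E0 A6 9A.
Offset 22: leading byte 0xF4 = 11110100 → 4-byte char #8 = F4 8D AE 98.
Leading byte 0xF4 = 11110100 matches 11110xxx → 4-byte sequence.
Byte 1: 0xF4 = 11110100, payload 100 (3 bits).
Byte 2: 0x8D = 10001101 (10xxxxxx ✓), payload 001101.
Byte 3: 0xAE = 10101110 (10xxxxxx ✓), payload 101110.
Byte 4: 0x98 = 10011000 (10xxxxxx ✓), payload 011000.
Concatenate: 100001101101110011000 = 0x10DB98 (21 bits → U+10DB98).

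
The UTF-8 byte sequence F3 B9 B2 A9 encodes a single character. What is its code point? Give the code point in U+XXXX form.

Leading byte 0xF3 = 11110011 matches 11110xxx → 4-byte sequence.
Byte 1: 0xF3 = 11110011, payload 011 (3 bits).
Byte 2: 0xB9 = 10111001 (10xxxxxx ✓), payload 111001.
Byte 3: 0xB2 = 10110010 (10xxxxxx ✓), payload 110010.
Byte 4: 0xA9 = 10101001 (10xxxxxx ✓), payload 101001.
Concatenate: 011111001110010101001 = 0xF9CA9 (21 bits → U+F9CA9).

U+F9CA9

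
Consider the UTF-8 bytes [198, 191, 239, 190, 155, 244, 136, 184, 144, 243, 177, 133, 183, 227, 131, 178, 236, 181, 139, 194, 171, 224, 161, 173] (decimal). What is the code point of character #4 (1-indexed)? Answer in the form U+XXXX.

Offset 0: leading byte 0xC6 = 11000110 → 2-byte char #1 = C6 BF.
Offset 2: leading byte 0xEF = 11101111 → 3-byte char #2 = EF BE 9B.
Offset 5: leading byte 0xF4 = 11110100 → 4-byte char #3 = F4 88 B8 90.
Offset 9: leading byte 0xF3 = 11110011 → 4-byte char #4 = F3 B1 85 B7.
Leading byte 0xF3 = 11110011 matches 11110xxx → 4-byte sequence.
Byte 1: 0xF3 = 11110011, payload 011 (3 bits).
Byte 2: 0xB1 = 10110001 (10xxxxxx ✓), payload 110001.
Byte 3: 0x85 = 10000101 (10xxxxxx ✓), payload 000101.
Byte 4: 0xB7 = 10110111 (10xxxxxx ✓), payload 110111.
Concatenate: 011110001000101110111 = 0xF1177 (21 bits → U+F1177).

U+F1177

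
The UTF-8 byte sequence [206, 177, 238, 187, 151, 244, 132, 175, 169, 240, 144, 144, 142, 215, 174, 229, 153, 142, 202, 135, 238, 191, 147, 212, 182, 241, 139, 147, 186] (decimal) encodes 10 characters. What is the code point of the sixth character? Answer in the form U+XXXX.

Offset 0: leading byte 0xCE = 11001110 → 2-byte char #1 = CE B1.
Offset 2: leading byte 0xEE = 11101110 → 3-byte char #2 = EE BB 97.
Offset 5: leading byte 0xF4 = 11110100 → 4-byte char #3 = F4 84 AF A9.
Offset 9: leading byte 0xF0 = 11110000 → 4-byte char #4 = F0 90 90 8E.
Offset 13: leading byte 0xD7 = 11010111 → 2-byte char #5 = D7 AE.
Offset 15: leading byte 0xE5 = 11100101 → 3-byte char #6 = E5 99 8E.
Leading byte 0xE5 = 11100101 matches 1110xxxx → 3-byte sequence.
Byte 1: 0xE5 = 11100101, payload 0101 (4 bits).
Byte 2: 0x99 = 10011001 (10xxxxxx ✓), payload 011001.
Byte 3: 0x8E = 10001110 (10xxxxxx ✓), payload 001110.
Concatenate: 0101011001001110 = 0x564E (16 bits → U+564E).

U+564E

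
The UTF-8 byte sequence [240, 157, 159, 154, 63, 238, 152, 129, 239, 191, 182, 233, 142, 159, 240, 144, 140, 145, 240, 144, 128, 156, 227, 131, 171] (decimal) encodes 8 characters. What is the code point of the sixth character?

Offset 0: leading byte 0xF0 = 11110000 → 4-byte char #1 = F0 9D 9F 9A.
Offset 4: leading byte 0x3F = 00111111 → 1-byte char #2 = 3F.
Offset 5: leading byte 0xEE = 11101110 → 3-byte char #3 = EE 98 81.
Offset 8: leading byte 0xEF = 11101111 → 3-byte char #4 = EF BF B6.
Offset 11: leading byte 0xE9 = 11101001 → 3-byte char #5 = E9 8E 9F.
Offset 14: leading byte 0xF0 = 11110000 → 4-byte char #6 = F0 90 8C 91.
Leading byte 0xF0 = 11110000 matches 11110xxx → 4-byte sequence.
Byte 1: 0xF0 = 11110000, payload 000 (3 bits).
Byte 2: 0x90 = 10010000 (10xxxxxx ✓), payload 010000.
Byte 3: 0x8C = 10001100 (10xxxxxx ✓), payload 001100.
Byte 4: 0x91 = 10010001 (10xxxxxx ✓), payload 010001.
Concatenate: 000010000001100010001 = 0x10311 (21 bits → U+10311).

U+10311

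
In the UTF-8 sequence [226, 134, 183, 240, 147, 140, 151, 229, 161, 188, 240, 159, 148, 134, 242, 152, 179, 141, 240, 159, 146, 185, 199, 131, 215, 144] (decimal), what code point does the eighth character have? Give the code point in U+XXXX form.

Offset 0: leading byte 0xE2 = 11100010 → 3-byte char #1 = E2 86 B7.
Offset 3: leading byte 0xF0 = 11110000 → 4-byte char #2 = F0 93 8C 97.
Offset 7: leading byte 0xE5 = 11100101 → 3-byte char #3 = E5 A1 BC.
Offset 10: leading byte 0xF0 = 11110000 → 4-byte char #4 = F0 9F 94 86.
Offset 14: leading byte 0xF2 = 11110010 → 4-byte char #5 = F2 98 B3 8D.
Offset 18: leading byte 0xF0 = 11110000 → 4-byte char #6 = F0 9F 92 B9.
Offset 22: leading byte 0xC7 = 11000111 → 2-byte char #7 = C7 83.
Offset 24: leading byte 0xD7 = 11010111 → 2-byte char #8 = D7 90.
Leading byte 0xD7 = 11010111 matches 110xxxxx → 2-byte sequence.
Byte 1: 0xD7 = 11010111, payload 10111 (5 bits).
Byte 2: 0x90 = 10010000 (10xxxxxx ✓), payload 010000.
Concatenate: 10111010000 = 0x5D0 (11 bits → U+05D0).

U+05D0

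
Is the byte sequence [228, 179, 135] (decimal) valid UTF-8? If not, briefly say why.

valid

Leading byte 0xE4 = 11100100 → 3-byte form.
Continuation bytes 0xB3=10110011, 0x87=10000111 all match 10xxxxxx.
Decoded value 0x4CC7 is ≥ 0x800 (shortest form) and not a surrogate.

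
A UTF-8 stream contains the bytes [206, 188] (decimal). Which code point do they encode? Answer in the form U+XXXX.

U+03BC

Leading byte 0xCE = 11001110 matches 110xxxxx → 2-byte sequence.
Byte 1: 0xCE = 11001110, payload 01110 (5 bits).
Byte 2: 0xBC = 10111100 (10xxxxxx ✓), payload 111100.
Concatenate: 01110111100 = 0x3BC (11 bits → U+03BC).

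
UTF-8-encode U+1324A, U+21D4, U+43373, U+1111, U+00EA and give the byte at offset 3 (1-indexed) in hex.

1-indexed offset 3 is 0-indexed offset 2.
U+1324A → 4-byte form F0 93 89 8A at offsets 0–3.
Offset 2 falls in char 1's range; it's byte 3 of F0 93 89 8A = 0x89.

0x89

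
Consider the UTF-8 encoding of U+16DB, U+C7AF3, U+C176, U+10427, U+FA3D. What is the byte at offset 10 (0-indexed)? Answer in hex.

0xF0

U+16DB → 3-byte form E1 9B 9B at offsets 0–2.
U+C7AF3 → 4-byte form F3 87 AB B3 at offsets 3–6.
U+C176 → 3-byte form EC 85 B6 at offsets 7–9.
U+10427 → 4-byte form F0 90 90 A7 at offsets 10–13.
Offset 10 falls in char 4's range; it's byte 1 of F0 90 90 A7 = 0xF0.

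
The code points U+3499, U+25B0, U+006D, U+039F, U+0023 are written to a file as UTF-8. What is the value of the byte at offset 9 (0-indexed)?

U+3499 → 3-byte form E3 92 99 at offsets 0–2.
U+25B0 → 3-byte form E2 96 B0 at offsets 3–5.
U+006D → 1-byte form 6D at offsets 6–6.
U+039F → 2-byte form CE 9F at offsets 7–8.
U+0023 → 1-byte form 23 at offsets 9–9.
Offset 9 falls in char 5's range; it's byte 1 of 23 = 0x23.

0x23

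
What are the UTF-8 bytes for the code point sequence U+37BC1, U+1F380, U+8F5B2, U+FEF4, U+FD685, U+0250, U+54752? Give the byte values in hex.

U+37BC1: 4-byte form → F0 B7 AF 81.
U+1F380: 4-byte form → F0 9F 8E 80.
U+8F5B2: 4-byte form → F2 8F 96 B2.
U+FEF4: 3-byte form → EF BB B4.
U+FD685: 4-byte form → F3 BD 9A 85.
U+0250: 2-byte form → C9 90.
U+54752: 4-byte form → F1 94 9D 92.
Concatenated (25 bytes): F0 B7 AF 81 F0 9F 8E 80 F2 8F 96 B2 EF BB B4 F3 BD 9A 85 C9 90 F1 94 9D 92.

F0 B7 AF 81 F0 9F 8E 80 F2 8F 96 B2 EF BB B4 F3 BD 9A 85 C9 90 F1 94 9D 92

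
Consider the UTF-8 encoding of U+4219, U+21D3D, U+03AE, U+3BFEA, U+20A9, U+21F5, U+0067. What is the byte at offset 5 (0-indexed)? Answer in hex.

0xB4

U+4219 → 3-byte form E4 88 99 at offsets 0–2.
U+21D3D → 4-byte form F0 A1 B4 BD at offsets 3–6.
Offset 5 falls in char 2's range; it's byte 3 of F0 A1 B4 BD = 0xB4.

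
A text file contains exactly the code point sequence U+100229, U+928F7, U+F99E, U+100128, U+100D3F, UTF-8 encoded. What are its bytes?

F4 80 88 A9 F2 92 A3 B7 EF A6 9E F4 80 84 A8 F4 80 B4 BF

U+100229: 4-byte form → F4 80 88 A9.
U+928F7: 4-byte form → F2 92 A3 B7.
U+F99E: 3-byte form → EF A6 9E.
U+100128: 4-byte form → F4 80 84 A8.
U+100D3F: 4-byte form → F4 80 B4 BF.
Concatenated (19 bytes): F4 80 88 A9 F2 92 A3 B7 EF A6 9E F4 80 84 A8 F4 80 B4 BF.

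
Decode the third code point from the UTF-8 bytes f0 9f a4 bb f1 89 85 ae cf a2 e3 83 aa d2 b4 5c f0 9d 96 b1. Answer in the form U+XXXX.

U+03E2

Offset 0: leading byte 0xF0 = 11110000 → 4-byte char #1 = F0 9F A4 BB.
Offset 4: leading byte 0xF1 = 11110001 → 4-byte char #2 = F1 89 85 AE.
Offset 8: leading byte 0xCF = 11001111 → 2-byte char #3 = CF A2.
Leading byte 0xCF = 11001111 matches 110xxxxx → 2-byte sequence.
Byte 1: 0xCF = 11001111, payload 01111 (5 bits).
Byte 2: 0xA2 = 10100010 (10xxxxxx ✓), payload 100010.
Concatenate: 01111100010 = 0x3E2 (11 bits → U+03E2).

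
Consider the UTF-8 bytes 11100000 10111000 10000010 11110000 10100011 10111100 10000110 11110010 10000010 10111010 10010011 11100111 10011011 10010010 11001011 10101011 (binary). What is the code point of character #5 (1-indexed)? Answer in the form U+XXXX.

U+02EB

Offset 0: leading byte 0xE0 = 11100000 → 3-byte char #1 = E0 B8 82.
Offset 3: leading byte 0xF0 = 11110000 → 4-byte char #2 = F0 A3 BC 86.
Offset 7: leading byte 0xF2 = 11110010 → 4-byte char #3 = F2 82 BA 93.
Offset 11: leading byte 0xE7 = 11100111 → 3-byte char #4 = E7 9B 92.
Offset 14: leading byte 0xCB = 11001011 → 2-byte char #5 = CB AB.
Leading byte 0xCB = 11001011 matches 110xxxxx → 2-byte sequence.
Byte 1: 0xCB = 11001011, payload 01011 (5 bits).
Byte 2: 0xAB = 10101011 (10xxxxxx ✓), payload 101011.
Concatenate: 01011101011 = 0x2EB (11 bits → U+02EB).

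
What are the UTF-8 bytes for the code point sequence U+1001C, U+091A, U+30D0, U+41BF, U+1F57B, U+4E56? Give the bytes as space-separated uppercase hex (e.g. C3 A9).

F0 90 80 9C E0 A4 9A E3 83 90 E4 86 BF F0 9F 95 BB E4 B9 96

U+1001C: 4-byte form → F0 90 80 9C.
U+091A: 3-byte form → E0 A4 9A.
U+30D0: 3-byte form → E3 83 90.
U+41BF: 3-byte form → E4 86 BF.
U+1F57B: 4-byte form → F0 9F 95 BB.
U+4E56: 3-byte form → E4 B9 96.
Concatenated (20 bytes): F0 90 80 9C E0 A4 9A E3 83 90 E4 86 BF F0 9F 95 BB E4 B9 96.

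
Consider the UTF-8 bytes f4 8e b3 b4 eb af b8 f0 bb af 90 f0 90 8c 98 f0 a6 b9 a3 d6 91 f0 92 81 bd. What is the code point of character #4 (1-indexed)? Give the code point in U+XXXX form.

U+10318

Offset 0: leading byte 0xF4 = 11110100 → 4-byte char #1 = F4 8E B3 B4.
Offset 4: leading byte 0xEB = 11101011 → 3-byte char #2 = EB AF B8.
Offset 7: leading byte 0xF0 = 11110000 → 4-byte char #3 = F0 BB AF 90.
Offset 11: leading byte 0xF0 = 11110000 → 4-byte char #4 = F0 90 8C 98.
Leading byte 0xF0 = 11110000 matches 11110xxx → 4-byte sequence.
Byte 1: 0xF0 = 11110000, payload 000 (3 bits).
Byte 2: 0x90 = 10010000 (10xxxxxx ✓), payload 010000.
Byte 3: 0x8C = 10001100 (10xxxxxx ✓), payload 001100.
Byte 4: 0x98 = 10011000 (10xxxxxx ✓), payload 011000.
Concatenate: 000010000001100011000 = 0x10318 (21 bits → U+10318).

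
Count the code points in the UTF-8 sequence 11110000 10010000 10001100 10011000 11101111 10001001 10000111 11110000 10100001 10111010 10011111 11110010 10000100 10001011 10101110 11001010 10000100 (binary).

Byte at offset 0: 0xF0 = 11110000 → 4-byte char (#1). Advance 4.
Byte at offset 4: 0xEF = 11101111 → 3-byte char (#2). Advance 3.
Byte at offset 7: 0xF0 = 11110000 → 4-byte char (#3). Advance 4.
Byte at offset 11: 0xF2 = 11110010 → 4-byte char (#4). Advance 4.
Byte at offset 15: 0xCA = 11001010 → 2-byte char (#5). Advance 2.
Reached end at offset 17 after 5 code points.

5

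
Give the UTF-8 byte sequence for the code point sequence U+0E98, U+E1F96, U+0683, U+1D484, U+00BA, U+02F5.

E0 BA 98 F3 A1 BE 96 DA 83 F0 9D 92 84 C2 BA CB B5

U+0E98: 3-byte form → E0 BA 98.
U+E1F96: 4-byte form → F3 A1 BE 96.
U+0683: 2-byte form → DA 83.
U+1D484: 4-byte form → F0 9D 92 84.
U+00BA: 2-byte form → C2 BA.
U+02F5: 2-byte form → CB B5.
Concatenated (17 bytes): E0 BA 98 F3 A1 BE 96 DA 83 F0 9D 92 84 C2 BA CB B5.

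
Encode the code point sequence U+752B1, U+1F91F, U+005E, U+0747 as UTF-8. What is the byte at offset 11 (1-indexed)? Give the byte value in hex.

1-indexed offset 11 is 0-indexed offset 10.
U+752B1 → 4-byte form F1 B5 8A B1 at offsets 0–3.
U+1F91F → 4-byte form F0 9F A4 9F at offsets 4–7.
U+005E → 1-byte form 5E at offsets 8–8.
U+0747 → 2-byte form DD 87 at offsets 9–10.
Offset 10 falls in char 4's range; it's byte 2 of DD 87 = 0x87.

0x87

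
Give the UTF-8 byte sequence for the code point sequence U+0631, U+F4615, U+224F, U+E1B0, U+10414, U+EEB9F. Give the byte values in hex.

D8 B1 F3 B4 98 95 E2 89 8F EE 86 B0 F0 90 90 94 F3 AE AE 9F

U+0631: 2-byte form → D8 B1.
U+F4615: 4-byte form → F3 B4 98 95.
U+224F: 3-byte form → E2 89 8F.
U+E1B0: 3-byte form → EE 86 B0.
U+10414: 4-byte form → F0 90 90 94.
U+EEB9F: 4-byte form → F3 AE AE 9F.
Concatenated (20 bytes): D8 B1 F3 B4 98 95 E2 89 8F EE 86 B0 F0 90 90 94 F3 AE AE 9F.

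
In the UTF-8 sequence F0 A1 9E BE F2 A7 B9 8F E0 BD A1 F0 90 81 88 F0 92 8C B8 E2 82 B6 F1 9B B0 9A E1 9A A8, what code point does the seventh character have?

U+5BC1A

Offset 0: leading byte 0xF0 = 11110000 → 4-byte char #1 = F0 A1 9E BE.
Offset 4: leading byte 0xF2 = 11110010 → 4-byte char #2 = F2 A7 B9 8F.
Offset 8: leading byte 0xE0 = 11100000 → 3-byte char #3 = E0 BD A1.
Offset 11: leading byte 0xF0 = 11110000 → 4-byte char #4 = F0 90 81 88.
Offset 15: leading byte 0xF0 = 11110000 → 4-byte char #5 = F0 92 8C B8.
Offset 19: leading byte 0xE2 = 11100010 → 3-byte char #6 = E2 82 B6.
Offset 22: leading byte 0xF1 = 11110001 → 4-byte char #7 = F1 9B B0 9A.
Leading byte 0xF1 = 11110001 matches 11110xxx → 4-byte sequence.
Byte 1: 0xF1 = 11110001, payload 001 (3 bits).
Byte 2: 0x9B = 10011011 (10xxxxxx ✓), payload 011011.
Byte 3: 0xB0 = 10110000 (10xxxxxx ✓), payload 110000.
Byte 4: 0x9A = 10011010 (10xxxxxx ✓), payload 011010.
Concatenate: 001011011110000011010 = 0x5BC1A (21 bits → U+5BC1A).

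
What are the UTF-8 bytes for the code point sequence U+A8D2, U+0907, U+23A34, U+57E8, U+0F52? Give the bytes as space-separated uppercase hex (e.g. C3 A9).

U+A8D2: 3-byte form → EA A3 92.
U+0907: 3-byte form → E0 A4 87.
U+23A34: 4-byte form → F0 A3 A8 B4.
U+57E8: 3-byte form → E5 9F A8.
U+0F52: 3-byte form → E0 BD 92.
Concatenated (16 bytes): EA A3 92 E0 A4 87 F0 A3 A8 B4 E5 9F A8 E0 BD 92.

EA A3 92 E0 A4 87 F0 A3 A8 B4 E5 9F A8 E0 BD 92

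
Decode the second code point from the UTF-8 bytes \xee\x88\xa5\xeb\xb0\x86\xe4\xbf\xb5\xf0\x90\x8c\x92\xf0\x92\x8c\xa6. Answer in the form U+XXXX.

U+BC06

Offset 0: leading byte 0xEE = 11101110 → 3-byte char #1 = EE 88 A5.
Offset 3: leading byte 0xEB = 11101011 → 3-byte char #2 = EB B0 86.
Leading byte 0xEB = 11101011 matches 1110xxxx → 3-byte sequence.
Byte 1: 0xEB = 11101011, payload 1011 (4 bits).
Byte 2: 0xB0 = 10110000 (10xxxxxx ✓), payload 110000.
Byte 3: 0x86 = 10000110 (10xxxxxx ✓), payload 000110.
Concatenate: 1011110000000110 = 0xBC06 (16 bits → U+BC06).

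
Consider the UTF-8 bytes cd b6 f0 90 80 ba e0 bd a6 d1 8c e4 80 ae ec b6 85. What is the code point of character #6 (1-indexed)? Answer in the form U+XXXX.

Offset 0: leading byte 0xCD = 11001101 → 2-byte char #1 = CD B6.
Offset 2: leading byte 0xF0 = 11110000 → 4-byte char #2 = F0 90 80 BA.
Offset 6: leading byte 0xE0 = 11100000 → 3-byte char #3 = E0 BD A6.
Offset 9: leading byte 0xD1 = 11010001 → 2-byte char #4 = D1 8C.
Offset 11: leading byte 0xE4 = 11100100 → 3-byte char #5 = E4 80 AE.
Offset 14: leading byte 0xEC = 11101100 → 3-byte char #6 = EC B6 85.
Leading byte 0xEC = 11101100 matches 1110xxxx → 3-byte sequence.
Byte 1: 0xEC = 11101100, payload 1100 (4 bits).
Byte 2: 0xB6 = 10110110 (10xxxxxx ✓), payload 110110.
Byte 3: 0x85 = 10000101 (10xxxxxx ✓), payload 000101.
Concatenate: 1100110110000101 = 0xCD85 (16 bits → U+CD85).

U+CD85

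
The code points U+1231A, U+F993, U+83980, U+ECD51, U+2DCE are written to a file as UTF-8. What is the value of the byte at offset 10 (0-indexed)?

0x80

U+1231A → 4-byte form F0 92 8C 9A at offsets 0–3.
U+F993 → 3-byte form EF A6 93 at offsets 4–6.
U+83980 → 4-byte form F2 83 A6 80 at offsets 7–10.
Offset 10 falls in char 3's range; it's byte 4 of F2 83 A6 80 = 0x80.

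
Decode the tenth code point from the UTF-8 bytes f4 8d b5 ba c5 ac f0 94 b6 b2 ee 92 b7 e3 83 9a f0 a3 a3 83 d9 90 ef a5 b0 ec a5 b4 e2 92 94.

U+2494

Offset 0: leading byte 0xF4 = 11110100 → 4-byte char #1 = F4 8D B5 BA.
Offset 4: leading byte 0xC5 = 11000101 → 2-byte char #2 = C5 AC.
Offset 6: leading byte 0xF0 = 11110000 → 4-byte char #3 = F0 94 B6 B2.
Offset 10: leading byte 0xEE = 11101110 → 3-byte char #4 = EE 92 B7.
Offset 13: leading byte 0xE3 = 11100011 → 3-byte char #5 = E3 83 9A.
Offset 16: leading byte 0xF0 = 11110000 → 4-byte char #6 = F0 A3 A3 83.
Offset 20: leading byte 0xD9 = 11011001 → 2-byte char #7 = D9 90.
Offset 22: leading byte 0xEF = 11101111 → 3-byte char #8 = EF A5 B0.
Offset 25: leading byte 0xEC = 11101100 → 3-byte char #9 = EC A5 B4.
Offset 28: leading byte 0xE2 = 11100010 → 3-byte char #10 = E2 92 94.
Leading byte 0xE2 = 11100010 matches 1110xxxx → 3-byte sequence.
Byte 1: 0xE2 = 11100010, payload 0010 (4 bits).
Byte 2: 0x92 = 10010010 (10xxxxxx ✓), payload 010010.
Byte 3: 0x94 = 10010100 (10xxxxxx ✓), payload 010100.
Concatenate: 0010010010010100 = 0x2494 (16 bits → U+2494).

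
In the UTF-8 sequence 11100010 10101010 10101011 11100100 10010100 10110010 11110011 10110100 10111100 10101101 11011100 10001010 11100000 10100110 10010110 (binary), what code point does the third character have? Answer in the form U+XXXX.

Offset 0: leading byte 0xE2 = 11100010 → 3-byte char #1 = E2 AA AB.
Offset 3: leading byte 0xE4 = 11100100 → 3-byte char #2 = E4 94 B2.
Offset 6: leading byte 0xF3 = 11110011 → 4-byte char #3 = F3 B4 BC AD.
Leading byte 0xF3 = 11110011 matches 11110xxx → 4-byte sequence.
Byte 1: 0xF3 = 11110011, payload 011 (3 bits).
Byte 2: 0xB4 = 10110100 (10xxxxxx ✓), payload 110100.
Byte 3: 0xBC = 10111100 (10xxxxxx ✓), payload 111100.
Byte 4: 0xAD = 10101101 (10xxxxxx ✓), payload 101101.
Concatenate: 011110100111100101101 = 0xF4F2D (21 bits → U+F4F2D).

U+F4F2D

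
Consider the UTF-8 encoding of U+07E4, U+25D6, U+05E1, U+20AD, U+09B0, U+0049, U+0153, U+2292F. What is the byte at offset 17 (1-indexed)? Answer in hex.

0xF0

1-indexed offset 17 is 0-indexed offset 16.
U+07E4 → 2-byte form DF A4 at offsets 0–1.
U+25D6 → 3-byte form E2 97 96 at offsets 2–4.
U+05E1 → 2-byte form D7 A1 at offsets 5–6.
U+20AD → 3-byte form E2 82 AD at offsets 7–9.
U+09B0 → 3-byte form E0 A6 B0 at offsets 10–12.
U+0049 → 1-byte form 49 at offsets 13–13.
U+0153 → 2-byte form C5 93 at offsets 14–15.
U+2292F → 4-byte form F0 A2 A4 AF at offsets 16–19.
Offset 16 falls in char 8's range; it's byte 1 of F0 A2 A4 AF = 0xF0.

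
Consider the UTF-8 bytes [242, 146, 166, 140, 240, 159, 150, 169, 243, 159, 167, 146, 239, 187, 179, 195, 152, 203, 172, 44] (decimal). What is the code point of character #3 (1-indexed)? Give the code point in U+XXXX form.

U+DF9D2

Offset 0: leading byte 0xF2 = 11110010 → 4-byte char #1 = F2 92 A6 8C.
Offset 4: leading byte 0xF0 = 11110000 → 4-byte char #2 = F0 9F 96 A9.
Offset 8: leading byte 0xF3 = 11110011 → 4-byte char #3 = F3 9F A7 92.
Leading byte 0xF3 = 11110011 matches 11110xxx → 4-byte sequence.
Byte 1: 0xF3 = 11110011, payload 011 (3 bits).
Byte 2: 0x9F = 10011111 (10xxxxxx ✓), payload 011111.
Byte 3: 0xA7 = 10100111 (10xxxxxx ✓), payload 100111.
Byte 4: 0x92 = 10010010 (10xxxxxx ✓), payload 010010.
Concatenate: 011011111100111010010 = 0xDF9D2 (21 bits → U+DF9D2).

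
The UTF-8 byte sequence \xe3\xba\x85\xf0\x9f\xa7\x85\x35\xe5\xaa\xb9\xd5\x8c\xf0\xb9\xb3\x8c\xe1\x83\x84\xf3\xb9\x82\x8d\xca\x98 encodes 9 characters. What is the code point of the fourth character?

U+5AB9

Offset 0: leading byte 0xE3 = 11100011 → 3-byte char #1 = E3 BA 85.
Offset 3: leading byte 0xF0 = 11110000 → 4-byte char #2 = F0 9F A7 85.
Offset 7: leading byte 0x35 = 00110101 → 1-byte char #3 = 35.
Offset 8: leading byte 0xE5 = 11100101 → 3-byte char #4 = E5 AA B9.
Leading byte 0xE5 = 11100101 matches 1110xxxx → 3-byte sequence.
Byte 1: 0xE5 = 11100101, payload 0101 (4 bits).
Byte 2: 0xAA = 10101010 (10xxxxxx ✓), payload 101010.
Byte 3: 0xB9 = 10111001 (10xxxxxx ✓), payload 111001.
Concatenate: 0101101010111001 = 0x5AB9 (16 bits → U+5AB9).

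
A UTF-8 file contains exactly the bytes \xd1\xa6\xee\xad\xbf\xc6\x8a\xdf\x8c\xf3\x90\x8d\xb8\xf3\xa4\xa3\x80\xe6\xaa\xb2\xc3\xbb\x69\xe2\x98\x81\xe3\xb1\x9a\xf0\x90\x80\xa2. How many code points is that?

Byte at offset 0: 0xD1 = 11010001 → 2-byte char (#1). Advance 2.
Byte at offset 2: 0xEE = 11101110 → 3-byte char (#2). Advance 3.
Byte at offset 5: 0xC6 = 11000110 → 2-byte char (#3). Advance 2.
Byte at offset 7: 0xDF = 11011111 → 2-byte char (#4). Advance 2.
Byte at offset 9: 0xF3 = 11110011 → 4-byte char (#5). Advance 4.
Byte at offset 13: 0xF3 = 11110011 → 4-byte char (#6). Advance 4.
Byte at offset 17: 0xE6 = 11100110 → 3-byte char (#7). Advance 3.
Byte at offset 20: 0xC3 = 11000011 → 2-byte char (#8). Advance 2.
Byte at offset 22: 0x69 = 01101001 → 1-byte char (#9). Advance 1.
Byte at offset 23: 0xE2 = 11100010 → 3-byte char (#10). Advance 3.
Byte at offset 26: 0xE3 = 11100011 → 3-byte char (#11). Advance 3.
Byte at offset 29: 0xF0 = 11110000 → 4-byte char (#12). Advance 4.
Reached end at offset 33 after 12 code points.

12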